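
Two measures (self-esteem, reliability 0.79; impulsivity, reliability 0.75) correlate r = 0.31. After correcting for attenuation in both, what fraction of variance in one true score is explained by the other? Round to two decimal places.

Disattenuated r = 0.31 / √(0.79 × 0.75) = 0.31 / 0.7697 = 0.4028.
Shared true-score variance = 0.4028² = 0.1622 ≈ 0.16.

0.16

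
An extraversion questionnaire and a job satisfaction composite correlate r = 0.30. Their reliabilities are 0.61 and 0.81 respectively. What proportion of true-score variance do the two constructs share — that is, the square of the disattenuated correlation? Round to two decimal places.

0.18

Disattenuated r = 0.30 / √(0.61 × 0.81) = 0.30 / 0.7029 = 0.4268.
Shared true-score variance = 0.4268² = 0.1822 ≈ 0.18.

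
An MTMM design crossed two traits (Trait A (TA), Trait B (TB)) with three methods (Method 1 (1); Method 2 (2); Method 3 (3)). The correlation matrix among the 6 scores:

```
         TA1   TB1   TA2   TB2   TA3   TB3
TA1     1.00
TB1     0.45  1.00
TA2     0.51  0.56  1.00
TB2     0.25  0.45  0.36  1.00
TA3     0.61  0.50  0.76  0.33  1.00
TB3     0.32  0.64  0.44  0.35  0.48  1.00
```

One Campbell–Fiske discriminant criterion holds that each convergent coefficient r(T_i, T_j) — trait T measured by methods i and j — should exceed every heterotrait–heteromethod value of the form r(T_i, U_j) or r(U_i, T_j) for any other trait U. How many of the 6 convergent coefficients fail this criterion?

Convergent coefficients and their comparison sets:
TA (methods 1·2): 0.51 vs {0.25, 0.56} → fail.
TA (methods 1·3): 0.61 vs {0.32, 0.50} → pass.
TA (methods 2·3): 0.76 vs {0.44, 0.33} → pass.
TB (methods 1·2): 0.45 vs {0.56, 0.25} → fail.
TB (methods 1·3): 0.64 vs {0.50, 0.32} → pass.
TB (methods 2·3): 0.35 vs {0.33, 0.44} → fail.
3 of 6 fail.

3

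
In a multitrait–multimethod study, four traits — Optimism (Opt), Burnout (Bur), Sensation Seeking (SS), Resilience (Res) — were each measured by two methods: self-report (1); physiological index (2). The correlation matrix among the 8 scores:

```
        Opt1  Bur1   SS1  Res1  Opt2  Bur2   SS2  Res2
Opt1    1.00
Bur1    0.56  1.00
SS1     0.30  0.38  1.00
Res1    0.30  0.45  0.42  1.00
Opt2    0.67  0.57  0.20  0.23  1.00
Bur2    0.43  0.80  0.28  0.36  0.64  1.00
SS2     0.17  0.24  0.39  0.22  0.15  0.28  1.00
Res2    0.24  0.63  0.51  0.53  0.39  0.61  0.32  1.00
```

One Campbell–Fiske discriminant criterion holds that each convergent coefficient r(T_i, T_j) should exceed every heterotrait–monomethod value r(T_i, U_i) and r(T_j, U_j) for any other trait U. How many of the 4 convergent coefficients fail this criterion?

2

Each convergent coefficient versus the relevant comparison correlations:
Opt (methods 1·2): 0.67 vs {0.56, 0.64, 0.30, 0.15, 0.30, 0.39} → pass.
Bur (methods 1·2): 0.80 vs {0.56, 0.64, 0.38, 0.28, 0.45, 0.61} → pass.
SS (methods 1·2): 0.39 vs {0.30, 0.15, 0.38, 0.28, 0.42, 0.32} → fail.
Res (methods 1·2): 0.53 vs {0.30, 0.39, 0.45, 0.61, 0.42, 0.32} → fail.
2 of 4 fail.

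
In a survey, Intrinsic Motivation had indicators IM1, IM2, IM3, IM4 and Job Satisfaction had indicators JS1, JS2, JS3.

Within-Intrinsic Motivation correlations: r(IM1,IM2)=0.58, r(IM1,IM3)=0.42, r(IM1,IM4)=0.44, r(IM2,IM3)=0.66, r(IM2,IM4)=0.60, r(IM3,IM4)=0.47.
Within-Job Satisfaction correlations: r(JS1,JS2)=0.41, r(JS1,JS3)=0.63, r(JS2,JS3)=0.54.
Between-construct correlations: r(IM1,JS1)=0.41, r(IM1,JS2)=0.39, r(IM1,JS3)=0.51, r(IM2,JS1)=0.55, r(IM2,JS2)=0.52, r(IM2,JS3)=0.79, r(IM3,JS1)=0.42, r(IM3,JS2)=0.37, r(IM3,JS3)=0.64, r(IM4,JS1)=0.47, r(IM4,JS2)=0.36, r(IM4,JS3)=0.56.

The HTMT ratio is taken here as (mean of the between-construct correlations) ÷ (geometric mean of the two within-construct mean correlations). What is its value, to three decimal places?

0.946

Mean heterotrait r = 5.99/12 = 0.4992.
Mean within-IM = 3.17/6 = 0.5283; mean within-JS = 1.58/3 = 0.5267.
Geometric mean = √(0.5283 × 0.5267) = 0.5275.
HTMT = 0.4992 / 0.5275 = 0.946.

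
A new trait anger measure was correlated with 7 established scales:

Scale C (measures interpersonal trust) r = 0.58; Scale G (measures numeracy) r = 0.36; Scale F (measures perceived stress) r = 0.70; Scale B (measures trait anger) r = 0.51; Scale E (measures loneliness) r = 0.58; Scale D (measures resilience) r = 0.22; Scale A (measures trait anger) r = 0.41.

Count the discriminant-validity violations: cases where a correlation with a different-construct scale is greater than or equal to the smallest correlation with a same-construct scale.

Convergent (same construct = trait anger): Scale B, Scale A.
Smallest convergent = 0.41. Discriminant values: 0.58, 0.36, 0.70, 0.58, 0.22; count ≥ 0.41 → 3.

3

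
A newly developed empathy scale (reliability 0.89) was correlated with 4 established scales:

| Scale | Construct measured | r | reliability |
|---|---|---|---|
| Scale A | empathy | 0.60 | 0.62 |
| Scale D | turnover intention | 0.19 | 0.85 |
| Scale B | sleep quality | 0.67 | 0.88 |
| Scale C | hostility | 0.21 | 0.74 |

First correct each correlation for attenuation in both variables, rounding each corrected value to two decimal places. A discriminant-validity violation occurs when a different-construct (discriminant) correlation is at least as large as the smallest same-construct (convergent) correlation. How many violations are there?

Disattenuated r (r / √(r_scale · r_new)):
  Scale A (conv): 0.60 / √(0.62·0.89) = 0.81
  Scale D (disc): 0.19 / √(0.85·0.89) = 0.22
  Scale B (disc): 0.67 / √(0.88·0.89) = 0.76
  Scale C (disc): 0.21 / √(0.74·0.89) = 0.26
Smallest convergent = 0.81. Discriminant values: 0.22, 0.76, 0.26; count ≥ 0.81 → 0.

0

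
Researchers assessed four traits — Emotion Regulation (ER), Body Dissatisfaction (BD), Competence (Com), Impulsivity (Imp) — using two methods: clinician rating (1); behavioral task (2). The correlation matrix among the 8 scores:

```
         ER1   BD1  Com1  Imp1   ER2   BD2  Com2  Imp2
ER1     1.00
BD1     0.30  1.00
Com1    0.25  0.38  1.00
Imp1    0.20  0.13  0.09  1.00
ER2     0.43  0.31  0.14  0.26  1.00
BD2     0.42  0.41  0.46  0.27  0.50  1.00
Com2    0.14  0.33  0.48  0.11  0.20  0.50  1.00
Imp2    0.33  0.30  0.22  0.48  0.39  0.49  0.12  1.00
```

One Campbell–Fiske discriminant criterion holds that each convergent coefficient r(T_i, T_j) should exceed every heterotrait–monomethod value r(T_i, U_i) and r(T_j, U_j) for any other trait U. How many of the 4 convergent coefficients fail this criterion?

4

Convergent coefficients and their comparison sets:
ER (methods 1·2): 0.43 vs {0.30, 0.50, 0.25, 0.20, 0.20, 0.39} → fail.
BD (methods 1·2): 0.41 vs {0.30, 0.50, 0.38, 0.50, 0.13, 0.49} → fail.
Com (methods 1·2): 0.48 vs {0.25, 0.20, 0.38, 0.50, 0.09, 0.12} → fail.
Imp (methods 1·2): 0.48 vs {0.20, 0.39, 0.13, 0.49, 0.09, 0.12} → fail.
4 of 4 fail.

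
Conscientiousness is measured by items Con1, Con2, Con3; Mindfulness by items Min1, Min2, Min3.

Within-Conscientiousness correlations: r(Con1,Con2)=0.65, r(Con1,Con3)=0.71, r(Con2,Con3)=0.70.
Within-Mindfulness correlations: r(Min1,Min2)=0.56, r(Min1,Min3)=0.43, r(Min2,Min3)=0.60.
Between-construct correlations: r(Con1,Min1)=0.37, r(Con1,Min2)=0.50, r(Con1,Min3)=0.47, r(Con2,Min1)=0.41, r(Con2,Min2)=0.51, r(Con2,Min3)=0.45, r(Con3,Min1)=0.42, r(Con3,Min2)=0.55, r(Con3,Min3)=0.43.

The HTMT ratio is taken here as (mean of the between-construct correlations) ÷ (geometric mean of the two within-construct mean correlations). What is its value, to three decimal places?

0.757

Mean heterotrait r = 4.11/9 = 0.4567.
Mean within-Con = 2.06/3 = 0.6867; mean within-Min = 1.59/3 = 0.5300.
Geometric mean = √(0.6867 × 0.5300) = 0.6033.
HTMT = 0.4567 / 0.6033 = 0.757.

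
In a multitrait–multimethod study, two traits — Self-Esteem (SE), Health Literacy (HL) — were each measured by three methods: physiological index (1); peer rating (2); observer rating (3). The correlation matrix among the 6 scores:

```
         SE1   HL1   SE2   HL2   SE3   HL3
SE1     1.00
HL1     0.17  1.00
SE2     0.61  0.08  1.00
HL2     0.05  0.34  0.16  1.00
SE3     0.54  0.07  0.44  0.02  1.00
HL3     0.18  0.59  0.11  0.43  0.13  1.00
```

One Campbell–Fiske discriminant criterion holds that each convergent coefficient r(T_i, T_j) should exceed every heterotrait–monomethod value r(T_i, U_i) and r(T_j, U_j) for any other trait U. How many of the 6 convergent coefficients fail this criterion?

Checking each validity diagonal entry against its comparison values:
SE (methods 1·2): 0.61 vs {0.17, 0.16} → pass.
SE (methods 1·3): 0.54 vs {0.17, 0.13} → pass.
SE (methods 2·3): 0.44 vs {0.16, 0.13} → pass.
HL (methods 1·2): 0.34 vs {0.17, 0.16} → pass.
HL (methods 1·3): 0.59 vs {0.17, 0.13} → pass.
HL (methods 2·3): 0.43 vs {0.16, 0.13} → pass.
0 of 6 fail.

0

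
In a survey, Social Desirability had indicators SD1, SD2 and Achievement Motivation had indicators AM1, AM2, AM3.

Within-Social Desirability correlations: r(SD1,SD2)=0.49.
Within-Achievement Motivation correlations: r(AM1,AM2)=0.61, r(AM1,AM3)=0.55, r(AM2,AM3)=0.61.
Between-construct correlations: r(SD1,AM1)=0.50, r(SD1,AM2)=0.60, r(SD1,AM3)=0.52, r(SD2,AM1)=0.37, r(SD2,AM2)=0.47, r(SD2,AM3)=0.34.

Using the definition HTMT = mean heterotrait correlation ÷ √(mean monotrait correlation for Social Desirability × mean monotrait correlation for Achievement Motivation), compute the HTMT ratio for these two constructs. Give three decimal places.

Mean heterotrait r = 2.80/6 = 0.4667.
Mean within-SD = 0.49/1 = 0.4900; mean within-AM = 1.77/3 = 0.5900.
Geometric mean = √(0.4900 × 0.5900) = 0.5377.
HTMT = 0.4667 / 0.5377 = 0.868.

0.868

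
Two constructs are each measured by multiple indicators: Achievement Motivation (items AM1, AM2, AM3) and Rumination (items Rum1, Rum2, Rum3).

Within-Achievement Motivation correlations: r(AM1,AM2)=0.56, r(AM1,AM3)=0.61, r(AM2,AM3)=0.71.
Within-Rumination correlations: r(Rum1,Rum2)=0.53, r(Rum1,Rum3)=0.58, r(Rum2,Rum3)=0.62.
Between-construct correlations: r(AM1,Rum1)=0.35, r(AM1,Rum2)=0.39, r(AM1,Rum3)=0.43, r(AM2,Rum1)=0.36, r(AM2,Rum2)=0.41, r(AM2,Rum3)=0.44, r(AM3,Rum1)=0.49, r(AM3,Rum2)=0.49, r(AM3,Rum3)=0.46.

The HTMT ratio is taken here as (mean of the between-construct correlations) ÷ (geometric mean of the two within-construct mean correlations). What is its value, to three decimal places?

0.706

Mean between = 3.82/9 = 0.4244.
Mean within-AM = 1.88/3 = 0.6267; mean within-Rum = 1.73/3 = 0.5767.
Geometric mean = √(0.6267 × 0.5767) = 0.6012.
HTMT = 0.4244 / 0.6012 = 0.706.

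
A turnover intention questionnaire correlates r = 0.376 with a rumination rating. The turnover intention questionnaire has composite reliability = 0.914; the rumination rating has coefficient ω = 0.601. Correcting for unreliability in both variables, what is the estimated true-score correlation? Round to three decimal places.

0.507

r_true = r_obs / √(r_xx · r_yy) = 0.376 / √(0.914 × 0.601) = 0.376 / √0.549314 = 0.376 / 0.7412 ≈ 0.507.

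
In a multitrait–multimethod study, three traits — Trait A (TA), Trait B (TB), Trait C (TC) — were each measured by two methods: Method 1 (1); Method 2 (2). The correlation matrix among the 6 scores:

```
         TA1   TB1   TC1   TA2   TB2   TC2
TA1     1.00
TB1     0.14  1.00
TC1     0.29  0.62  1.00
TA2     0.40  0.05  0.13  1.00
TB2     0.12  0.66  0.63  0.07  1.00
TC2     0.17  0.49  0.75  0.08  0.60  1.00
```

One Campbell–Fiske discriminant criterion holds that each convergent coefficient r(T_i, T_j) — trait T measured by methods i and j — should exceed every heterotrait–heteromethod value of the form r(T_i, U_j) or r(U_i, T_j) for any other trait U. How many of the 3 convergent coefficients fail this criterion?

Convergent coefficients and their comparison sets:
TA (methods 1·2): 0.40 vs {0.12, 0.05, 0.17, 0.13} → pass.
TB (methods 1·2): 0.66 vs {0.05, 0.12, 0.49, 0.63} → pass.
TC (methods 1·2): 0.75 vs {0.13, 0.17, 0.63, 0.49} → pass.
0 of 3 fail.

0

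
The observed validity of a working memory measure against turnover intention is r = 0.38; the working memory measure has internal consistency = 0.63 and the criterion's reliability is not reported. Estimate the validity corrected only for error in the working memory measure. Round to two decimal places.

0.48

Single correction: r_c = r_obs / √r_xx = 0.38 / √0.63 = 0.38 / 0.7937 ≈ 0.48.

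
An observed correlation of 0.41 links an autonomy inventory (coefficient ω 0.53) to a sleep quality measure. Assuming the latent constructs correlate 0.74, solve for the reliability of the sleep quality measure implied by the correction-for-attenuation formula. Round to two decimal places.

0.58

r_true = r_obs / √(r_xx · r_yy) ⇒ 0.74 = 0.41 / √(0.53 · r_yy).
√(0.53 · r_yy) = 0.41 / 0.74 = 0.5541; 0.53 · r_yy = 0.3070; r_yy = 0.3070 / 0.53 ≈ 0.58.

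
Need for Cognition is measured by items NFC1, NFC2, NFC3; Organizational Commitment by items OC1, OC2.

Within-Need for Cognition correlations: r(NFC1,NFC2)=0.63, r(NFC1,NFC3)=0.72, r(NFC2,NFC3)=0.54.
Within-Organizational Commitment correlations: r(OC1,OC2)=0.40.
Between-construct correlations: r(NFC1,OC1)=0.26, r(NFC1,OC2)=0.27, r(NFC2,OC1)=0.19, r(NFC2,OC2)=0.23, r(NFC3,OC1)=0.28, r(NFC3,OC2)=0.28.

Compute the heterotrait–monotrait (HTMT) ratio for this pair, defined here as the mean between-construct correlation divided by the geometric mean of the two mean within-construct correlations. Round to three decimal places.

Mean heterotrait r = 1.51/6 = 0.2517.
Mean within-NFC = 1.89/3 = 0.6300; mean within-OC = 0.40/1 = 0.4000.
Geometric mean = √(0.6300 × 0.4000) = 0.5020.
HTMT = 0.2517 / 0.5020 = 0.501.

0.501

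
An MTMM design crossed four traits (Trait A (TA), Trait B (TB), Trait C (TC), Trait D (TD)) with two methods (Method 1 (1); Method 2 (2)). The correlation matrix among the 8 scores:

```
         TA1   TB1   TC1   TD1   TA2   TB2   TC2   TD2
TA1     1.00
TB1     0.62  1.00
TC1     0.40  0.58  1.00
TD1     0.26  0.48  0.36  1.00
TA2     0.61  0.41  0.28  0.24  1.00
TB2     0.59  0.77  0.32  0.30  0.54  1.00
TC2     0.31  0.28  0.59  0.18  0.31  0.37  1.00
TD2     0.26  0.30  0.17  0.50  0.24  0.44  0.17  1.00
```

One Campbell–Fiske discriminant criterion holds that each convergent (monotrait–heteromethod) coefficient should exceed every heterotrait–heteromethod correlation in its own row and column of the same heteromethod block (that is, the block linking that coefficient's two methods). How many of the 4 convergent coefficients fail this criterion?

0

Each convergent coefficient versus the relevant comparison correlations:
TA (methods 1·2): 0.61 vs {0.59, 0.41, 0.31, 0.28, 0.26, 0.24} → pass.
TB (methods 1·2): 0.77 vs {0.41, 0.59, 0.28, 0.32, 0.30, 0.30} → pass.
TC (methods 1·2): 0.59 vs {0.28, 0.31, 0.32, 0.28, 0.17, 0.18} → pass.
TD (methods 1·2): 0.50 vs {0.24, 0.26, 0.30, 0.30, 0.18, 0.17} → pass.
0 of 4 fail.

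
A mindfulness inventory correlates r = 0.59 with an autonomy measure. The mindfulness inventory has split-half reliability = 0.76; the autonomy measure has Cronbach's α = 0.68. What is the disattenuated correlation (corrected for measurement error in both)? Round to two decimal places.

r_true = r_obs / √(r_xx · r_yy) = 0.59 / √(0.76 × 0.68) = 0.59 / √0.5168 = 0.59 / 0.7189 ≈ 0.82.

0.82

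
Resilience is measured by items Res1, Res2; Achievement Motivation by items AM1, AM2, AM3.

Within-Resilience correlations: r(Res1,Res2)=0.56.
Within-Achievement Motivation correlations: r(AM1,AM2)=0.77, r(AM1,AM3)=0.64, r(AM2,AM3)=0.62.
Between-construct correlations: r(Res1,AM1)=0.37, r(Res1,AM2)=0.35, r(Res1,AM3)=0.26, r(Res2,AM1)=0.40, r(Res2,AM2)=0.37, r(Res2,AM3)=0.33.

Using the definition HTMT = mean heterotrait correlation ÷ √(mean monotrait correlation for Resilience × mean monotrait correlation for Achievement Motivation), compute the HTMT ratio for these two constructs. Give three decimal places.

Between-construct mean = 2.08/6 = 0.3467.
Mean within-Res = 0.56/1 = 0.5600; mean within-AM = 2.03/3 = 0.6767.
Geometric mean = √(0.5600 × 0.6767) = 0.6156.
HTMT = 0.3467 / 0.6156 = 0.563.

0.563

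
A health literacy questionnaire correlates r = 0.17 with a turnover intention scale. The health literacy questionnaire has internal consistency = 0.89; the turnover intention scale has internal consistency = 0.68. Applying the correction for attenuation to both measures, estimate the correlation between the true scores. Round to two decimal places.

r_true = r_obs / √(r_xx · r_yy) = 0.17 / √(0.89 × 0.68) = 0.17 / √0.6052 = 0.17 / 0.7779 ≈ 0.22.

0.22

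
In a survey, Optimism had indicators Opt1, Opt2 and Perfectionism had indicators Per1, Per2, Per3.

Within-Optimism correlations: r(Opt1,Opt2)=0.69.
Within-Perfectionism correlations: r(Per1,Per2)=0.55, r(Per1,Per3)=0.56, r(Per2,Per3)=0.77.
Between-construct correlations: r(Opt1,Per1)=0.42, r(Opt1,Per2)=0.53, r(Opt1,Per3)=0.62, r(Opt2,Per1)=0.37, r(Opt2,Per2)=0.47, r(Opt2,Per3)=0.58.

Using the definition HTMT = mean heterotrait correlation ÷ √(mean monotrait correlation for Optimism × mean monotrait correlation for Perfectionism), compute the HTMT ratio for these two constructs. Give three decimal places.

0.758

Mean heterotrait r = 2.99/6 = 0.4983.
Mean within-Opt = 0.69/1 = 0.6900; mean within-Per = 1.88/3 = 0.6267.
Geometric mean = √(0.6900 × 0.6267) = 0.6576.
HTMT = 0.4983 / 0.6576 = 0.758.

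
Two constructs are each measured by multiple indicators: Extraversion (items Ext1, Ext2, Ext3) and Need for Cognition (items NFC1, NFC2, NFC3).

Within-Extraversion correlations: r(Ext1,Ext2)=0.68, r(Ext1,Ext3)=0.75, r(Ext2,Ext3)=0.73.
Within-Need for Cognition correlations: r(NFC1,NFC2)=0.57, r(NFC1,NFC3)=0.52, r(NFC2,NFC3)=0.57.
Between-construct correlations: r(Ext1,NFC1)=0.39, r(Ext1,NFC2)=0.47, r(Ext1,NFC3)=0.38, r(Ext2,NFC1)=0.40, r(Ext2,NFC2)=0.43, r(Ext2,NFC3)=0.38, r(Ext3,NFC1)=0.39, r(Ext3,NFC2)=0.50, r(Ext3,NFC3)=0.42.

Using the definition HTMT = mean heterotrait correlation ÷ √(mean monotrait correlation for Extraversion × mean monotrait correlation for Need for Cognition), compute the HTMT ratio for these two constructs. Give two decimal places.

Mean heterotrait r = 3.76/9 = 0.4178.
Mean within-Ext = 2.16/3 = 0.7200; mean within-NFC = 1.66/3 = 0.5533.
Geometric mean = √(0.7200 × 0.5533) = 0.6312.
HTMT = 0.4178 / 0.6312 = 0.66.

0.66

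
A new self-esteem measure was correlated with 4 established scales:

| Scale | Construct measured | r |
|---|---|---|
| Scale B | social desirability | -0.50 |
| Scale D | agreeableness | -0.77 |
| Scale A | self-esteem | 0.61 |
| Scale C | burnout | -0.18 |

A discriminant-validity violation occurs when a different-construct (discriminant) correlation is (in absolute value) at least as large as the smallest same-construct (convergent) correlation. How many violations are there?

1

Convergent (same construct = self-esteem): Scale A.
Smallest convergent = 0.61. Discriminant |r|: 0.50, 0.77, 0.18; count ≥ 0.61 → 1.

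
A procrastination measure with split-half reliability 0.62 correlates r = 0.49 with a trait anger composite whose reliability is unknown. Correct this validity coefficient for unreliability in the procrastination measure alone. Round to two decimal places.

0.62

Single correction: r_c = r_obs / √r_xx = 0.49 / √0.62 = 0.49 / 0.7874 ≈ 0.62.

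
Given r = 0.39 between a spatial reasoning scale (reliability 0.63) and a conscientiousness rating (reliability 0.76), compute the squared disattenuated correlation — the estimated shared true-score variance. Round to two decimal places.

Disattenuated r = 0.39 / √(0.63 × 0.76) = 0.39 / 0.6920 = 0.5636.
Shared true-score variance = 0.5636² = 0.3176 ≈ 0.32.

0.32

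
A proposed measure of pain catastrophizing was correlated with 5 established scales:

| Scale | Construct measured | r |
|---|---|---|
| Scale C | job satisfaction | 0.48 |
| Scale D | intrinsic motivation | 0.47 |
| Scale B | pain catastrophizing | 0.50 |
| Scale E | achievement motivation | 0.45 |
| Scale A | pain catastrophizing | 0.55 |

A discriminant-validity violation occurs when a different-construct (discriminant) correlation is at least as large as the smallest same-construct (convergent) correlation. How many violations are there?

0

Convergent (same construct = pain catastrophizing): Scale B, Scale A.
Smallest convergent = 0.50. Discriminant values: 0.48, 0.47, 0.45; count ≥ 0.50 → 0.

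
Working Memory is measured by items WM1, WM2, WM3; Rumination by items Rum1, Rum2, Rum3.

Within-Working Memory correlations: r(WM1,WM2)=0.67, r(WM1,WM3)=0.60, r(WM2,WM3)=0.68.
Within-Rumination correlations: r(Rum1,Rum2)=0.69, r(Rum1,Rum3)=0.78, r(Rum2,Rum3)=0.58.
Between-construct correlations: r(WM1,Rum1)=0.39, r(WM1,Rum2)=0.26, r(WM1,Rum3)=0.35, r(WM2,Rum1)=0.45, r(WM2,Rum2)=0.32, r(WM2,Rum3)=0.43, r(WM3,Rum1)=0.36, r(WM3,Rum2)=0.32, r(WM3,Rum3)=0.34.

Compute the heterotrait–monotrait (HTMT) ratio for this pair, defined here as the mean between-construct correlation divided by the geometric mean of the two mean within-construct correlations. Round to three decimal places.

Between-construct mean = 3.22/9 = 0.3578.
Mean within-WM = 1.95/3 = 0.6500; mean within-Rum = 2.05/3 = 0.6833.
Geometric mean = √(0.6500 × 0.6833) = 0.6664.
HTMT = 0.3578 / 0.6664 = 0.537.

0.537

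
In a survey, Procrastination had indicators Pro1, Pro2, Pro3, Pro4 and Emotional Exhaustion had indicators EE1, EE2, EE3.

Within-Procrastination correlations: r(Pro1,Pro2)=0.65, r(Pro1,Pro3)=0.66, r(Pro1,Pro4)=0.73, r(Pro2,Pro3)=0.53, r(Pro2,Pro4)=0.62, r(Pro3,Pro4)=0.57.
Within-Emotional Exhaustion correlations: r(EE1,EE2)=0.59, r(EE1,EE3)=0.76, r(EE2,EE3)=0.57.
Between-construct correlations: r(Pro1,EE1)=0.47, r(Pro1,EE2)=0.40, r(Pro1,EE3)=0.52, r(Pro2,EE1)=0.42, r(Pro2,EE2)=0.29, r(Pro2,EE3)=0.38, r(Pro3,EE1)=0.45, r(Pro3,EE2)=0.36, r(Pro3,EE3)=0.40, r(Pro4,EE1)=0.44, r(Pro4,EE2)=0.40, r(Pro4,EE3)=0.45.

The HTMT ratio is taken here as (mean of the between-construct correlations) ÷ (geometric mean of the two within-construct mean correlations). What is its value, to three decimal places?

Mean between = 4.98/12 = 0.4150.
Mean within-Pro = 3.76/6 = 0.6267; mean within-EE = 1.92/3 = 0.6400.
Geometric mean = √(0.6267 × 0.6400) = 0.6333.
HTMT = 0.4150 / 0.6333 = 0.655.

0.655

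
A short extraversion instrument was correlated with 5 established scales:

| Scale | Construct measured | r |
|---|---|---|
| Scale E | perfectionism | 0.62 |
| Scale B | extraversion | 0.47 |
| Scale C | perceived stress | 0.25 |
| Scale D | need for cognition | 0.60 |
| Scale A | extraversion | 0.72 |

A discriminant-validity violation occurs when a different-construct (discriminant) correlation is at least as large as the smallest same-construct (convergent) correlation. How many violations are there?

Convergent (same construct = extraversion): Scale B, Scale A.
Smallest convergent = 0.47. Discriminant values: 0.62, 0.25, 0.60; count ≥ 0.47 → 2.

2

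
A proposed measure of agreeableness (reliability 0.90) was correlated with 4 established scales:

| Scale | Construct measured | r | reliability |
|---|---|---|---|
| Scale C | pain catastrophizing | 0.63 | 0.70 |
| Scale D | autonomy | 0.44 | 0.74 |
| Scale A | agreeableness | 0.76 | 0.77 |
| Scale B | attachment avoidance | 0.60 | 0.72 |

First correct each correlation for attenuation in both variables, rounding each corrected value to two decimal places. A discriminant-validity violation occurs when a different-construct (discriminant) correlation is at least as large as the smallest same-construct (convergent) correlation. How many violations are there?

0

Disattenuated r (r / √(r_scale · r_new)):
  Scale C (disc): 0.63 / √(0.70·0.90) = 0.79
  Scale D (disc): 0.44 / √(0.74·0.90) = 0.54
  Scale A (conv): 0.76 / √(0.77·0.90) = 0.91
  Scale B (disc): 0.60 / √(0.72·0.90) = 0.75
Smallest convergent = 0.91. Discriminant values: 0.79, 0.54, 0.75; count ≥ 0.91 → 0.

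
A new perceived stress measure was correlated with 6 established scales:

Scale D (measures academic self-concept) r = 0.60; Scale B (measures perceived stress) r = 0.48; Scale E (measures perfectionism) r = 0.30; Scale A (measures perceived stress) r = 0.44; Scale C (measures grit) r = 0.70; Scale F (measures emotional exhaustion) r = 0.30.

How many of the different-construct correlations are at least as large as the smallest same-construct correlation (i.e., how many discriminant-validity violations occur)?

2

Convergent (same construct = perceived stress): Scale B, Scale A.
Smallest convergent = 0.44. Discriminant values: 0.60, 0.30, 0.70, 0.30; count ≥ 0.44 → 2.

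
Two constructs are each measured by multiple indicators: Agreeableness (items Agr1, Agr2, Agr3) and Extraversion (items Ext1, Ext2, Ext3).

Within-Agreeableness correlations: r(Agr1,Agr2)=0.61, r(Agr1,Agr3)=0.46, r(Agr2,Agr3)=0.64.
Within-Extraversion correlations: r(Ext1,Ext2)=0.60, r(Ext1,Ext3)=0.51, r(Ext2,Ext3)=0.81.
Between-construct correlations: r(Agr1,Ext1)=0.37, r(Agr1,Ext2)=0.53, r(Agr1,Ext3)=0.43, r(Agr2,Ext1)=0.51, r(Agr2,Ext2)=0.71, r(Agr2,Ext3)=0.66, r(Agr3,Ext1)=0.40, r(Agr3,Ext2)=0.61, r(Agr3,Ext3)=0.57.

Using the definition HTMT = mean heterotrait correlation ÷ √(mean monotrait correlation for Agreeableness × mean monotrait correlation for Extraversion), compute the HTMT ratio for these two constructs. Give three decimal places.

Between-construct mean = 4.79/9 = 0.5322.
Mean within-Agr = 1.71/3 = 0.5700; mean within-Ext = 1.92/3 = 0.6400.
Geometric mean = √(0.5700 × 0.6400) = 0.6040.
HTMT = 0.5322 / 0.6040 = 0.881.

0.881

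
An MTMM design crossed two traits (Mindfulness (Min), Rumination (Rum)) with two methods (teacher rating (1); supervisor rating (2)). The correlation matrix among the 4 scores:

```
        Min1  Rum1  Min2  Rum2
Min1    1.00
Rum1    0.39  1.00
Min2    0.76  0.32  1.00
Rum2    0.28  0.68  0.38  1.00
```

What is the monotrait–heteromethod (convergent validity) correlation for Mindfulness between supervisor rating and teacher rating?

0.76

Same trait (Min), different methods: r(Min2, Min1) = 0.76.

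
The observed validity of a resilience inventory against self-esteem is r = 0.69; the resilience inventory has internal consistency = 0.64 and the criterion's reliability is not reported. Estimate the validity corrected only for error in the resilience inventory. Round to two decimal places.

0.86

Single correction: r_c = r_obs / √r_xx = 0.69 / √0.64 = 0.69 / 0.8000 ≈ 0.86.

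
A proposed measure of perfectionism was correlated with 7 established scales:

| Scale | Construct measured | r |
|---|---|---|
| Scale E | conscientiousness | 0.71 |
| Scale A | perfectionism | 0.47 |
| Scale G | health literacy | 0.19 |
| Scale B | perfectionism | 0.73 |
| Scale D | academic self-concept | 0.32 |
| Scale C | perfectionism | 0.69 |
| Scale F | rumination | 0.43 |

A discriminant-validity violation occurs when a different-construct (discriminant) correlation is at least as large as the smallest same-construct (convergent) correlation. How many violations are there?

1

Convergent (same construct = perfectionism): Scale A, Scale B, Scale C.
Smallest convergent = 0.47. Discriminant values: 0.71, 0.19, 0.32, 0.43; count ≥ 0.47 → 1.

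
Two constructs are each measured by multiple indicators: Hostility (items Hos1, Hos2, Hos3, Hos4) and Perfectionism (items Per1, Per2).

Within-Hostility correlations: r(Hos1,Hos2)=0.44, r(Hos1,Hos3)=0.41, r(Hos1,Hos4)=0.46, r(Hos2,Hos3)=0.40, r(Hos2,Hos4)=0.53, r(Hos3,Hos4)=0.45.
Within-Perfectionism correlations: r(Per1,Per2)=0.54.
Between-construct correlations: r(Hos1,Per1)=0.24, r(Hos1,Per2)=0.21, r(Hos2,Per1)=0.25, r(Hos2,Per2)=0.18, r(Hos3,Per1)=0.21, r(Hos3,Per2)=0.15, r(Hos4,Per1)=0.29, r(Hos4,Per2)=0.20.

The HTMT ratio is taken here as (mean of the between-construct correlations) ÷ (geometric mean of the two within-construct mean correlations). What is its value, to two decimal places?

0.44

Between-construct mean = 1.73/8 = 0.2163.
Mean within-Hos = 2.69/6 = 0.4483; mean within-Per = 0.54/1 = 0.5400.
Geometric mean = √(0.4483 × 0.5400) = 0.4920.
HTMT = 0.2163 / 0.4920 = 0.44.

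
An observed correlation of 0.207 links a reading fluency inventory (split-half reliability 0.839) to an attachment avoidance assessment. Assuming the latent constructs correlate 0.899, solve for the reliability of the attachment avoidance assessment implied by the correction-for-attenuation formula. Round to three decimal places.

0.063

r_true = r_obs / √(r_xx · r_yy) ⇒ 0.899 = 0.207 / √(0.839 · r_yy).
√(0.839 · r_yy) = 0.207 / 0.899 = 0.2303; 0.839 · r_yy = 0.0530; r_yy = 0.0530 / 0.839 ≈ 0.063.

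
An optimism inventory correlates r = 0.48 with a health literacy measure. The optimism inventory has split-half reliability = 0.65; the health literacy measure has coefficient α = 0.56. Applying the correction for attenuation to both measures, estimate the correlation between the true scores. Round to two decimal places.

r_true = r_obs / √(r_xx · r_yy) = 0.48 / √(0.65 × 0.56) = 0.48 / √0.3640 = 0.48 / 0.6033 ≈ 0.80.

0.80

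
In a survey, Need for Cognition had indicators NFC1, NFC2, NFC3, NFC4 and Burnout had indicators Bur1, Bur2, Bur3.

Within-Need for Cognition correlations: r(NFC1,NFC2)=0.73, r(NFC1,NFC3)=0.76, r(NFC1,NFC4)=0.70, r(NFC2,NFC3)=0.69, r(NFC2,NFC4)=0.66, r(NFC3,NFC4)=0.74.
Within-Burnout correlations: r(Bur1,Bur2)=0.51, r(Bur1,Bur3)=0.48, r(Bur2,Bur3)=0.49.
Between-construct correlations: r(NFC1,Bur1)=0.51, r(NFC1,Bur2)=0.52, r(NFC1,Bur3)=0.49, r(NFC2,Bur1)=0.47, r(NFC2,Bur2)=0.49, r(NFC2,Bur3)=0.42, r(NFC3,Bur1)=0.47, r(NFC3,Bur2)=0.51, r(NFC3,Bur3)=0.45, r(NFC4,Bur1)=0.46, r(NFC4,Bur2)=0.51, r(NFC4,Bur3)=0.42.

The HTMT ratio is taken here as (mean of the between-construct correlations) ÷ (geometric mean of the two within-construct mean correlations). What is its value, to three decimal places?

0.804

Mean heterotrait r = 5.72/12 = 0.4767.
Mean within-NFC = 4.28/6 = 0.7133; mean within-Bur = 1.48/3 = 0.4933.
Geometric mean = √(0.7133 × 0.4933) = 0.5932.
HTMT = 0.4767 / 0.5932 = 0.804.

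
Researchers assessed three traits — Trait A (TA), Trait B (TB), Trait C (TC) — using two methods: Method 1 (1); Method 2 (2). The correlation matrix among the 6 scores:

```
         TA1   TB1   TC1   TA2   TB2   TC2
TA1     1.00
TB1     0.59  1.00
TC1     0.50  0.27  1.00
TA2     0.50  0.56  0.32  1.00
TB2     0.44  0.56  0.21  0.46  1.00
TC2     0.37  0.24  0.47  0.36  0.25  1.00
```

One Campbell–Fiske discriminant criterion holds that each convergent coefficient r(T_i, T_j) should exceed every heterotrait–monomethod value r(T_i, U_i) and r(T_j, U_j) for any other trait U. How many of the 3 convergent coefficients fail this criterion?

Each convergent coefficient versus the relevant comparison correlations:
TA (methods 1·2): 0.50 vs {0.59, 0.46, 0.50, 0.36} → fail.
TB (methods 1·2): 0.56 vs {0.59, 0.46, 0.27, 0.25} → fail.
TC (methods 1·2): 0.47 vs {0.50, 0.36, 0.27, 0.25} → fail.
3 of 3 fail.

3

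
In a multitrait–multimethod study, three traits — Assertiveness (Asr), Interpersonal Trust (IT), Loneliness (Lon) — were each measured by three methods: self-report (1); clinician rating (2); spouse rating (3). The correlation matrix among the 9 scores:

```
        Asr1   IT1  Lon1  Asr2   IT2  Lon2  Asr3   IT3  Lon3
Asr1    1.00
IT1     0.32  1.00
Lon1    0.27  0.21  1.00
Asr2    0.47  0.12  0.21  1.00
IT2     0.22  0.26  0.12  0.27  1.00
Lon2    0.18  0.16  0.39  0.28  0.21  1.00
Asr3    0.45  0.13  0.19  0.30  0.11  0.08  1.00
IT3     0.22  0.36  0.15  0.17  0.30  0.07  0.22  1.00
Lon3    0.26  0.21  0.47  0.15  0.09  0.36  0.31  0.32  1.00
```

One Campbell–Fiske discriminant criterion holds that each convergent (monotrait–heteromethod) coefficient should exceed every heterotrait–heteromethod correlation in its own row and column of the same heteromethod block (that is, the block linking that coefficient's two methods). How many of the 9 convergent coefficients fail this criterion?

0

Each convergent coefficient versus the relevant comparison correlations:
Asr (methods 1·2): 0.47 vs {0.22, 0.12, 0.18, 0.21} → pass.
Asr (methods 1·3): 0.45 vs {0.22, 0.13, 0.26, 0.19} → pass.
Asr (methods 2·3): 0.30 vs {0.17, 0.11, 0.15, 0.08} → pass.
IT (methods 1·2): 0.26 vs {0.12, 0.22, 0.16, 0.12} → pass.
IT (methods 1·3): 0.36 vs {0.13, 0.22, 0.21, 0.15} → pass.
IT (methods 2·3): 0.30 vs {0.11, 0.17, 0.09, 0.07} → pass.
Lon (methods 1·2): 0.39 vs {0.21, 0.18, 0.12, 0.16} → pass.
Lon (methods 1·3): 0.47 vs {0.19, 0.26, 0.15, 0.21} → pass.
Lon (methods 2·3): 0.36 vs {0.08, 0.15, 0.07, 0.09} → pass.
0 of 9 fail.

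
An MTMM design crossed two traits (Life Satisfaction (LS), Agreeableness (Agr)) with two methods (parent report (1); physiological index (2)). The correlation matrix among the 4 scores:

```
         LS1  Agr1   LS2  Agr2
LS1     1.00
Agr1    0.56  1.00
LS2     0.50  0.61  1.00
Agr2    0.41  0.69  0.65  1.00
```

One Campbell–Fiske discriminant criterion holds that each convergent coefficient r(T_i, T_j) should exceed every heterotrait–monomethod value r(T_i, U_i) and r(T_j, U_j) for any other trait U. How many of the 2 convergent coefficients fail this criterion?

Convergent coefficients and their comparison sets:
LS (methods 1·2): 0.50 vs {0.56, 0.65} → fail.
Agr (methods 1·2): 0.69 vs {0.56, 0.65} → pass.
1 of 2 fail.

1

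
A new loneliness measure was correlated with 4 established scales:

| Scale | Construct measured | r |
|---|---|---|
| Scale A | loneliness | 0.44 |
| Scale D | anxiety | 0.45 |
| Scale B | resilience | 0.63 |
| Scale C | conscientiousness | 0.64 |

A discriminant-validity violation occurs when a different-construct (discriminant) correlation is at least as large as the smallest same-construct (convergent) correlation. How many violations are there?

Convergent (same construct = loneliness): Scale A.
Smallest convergent = 0.44. Discriminant values: 0.45, 0.63, 0.64; count ≥ 0.44 → 3.

3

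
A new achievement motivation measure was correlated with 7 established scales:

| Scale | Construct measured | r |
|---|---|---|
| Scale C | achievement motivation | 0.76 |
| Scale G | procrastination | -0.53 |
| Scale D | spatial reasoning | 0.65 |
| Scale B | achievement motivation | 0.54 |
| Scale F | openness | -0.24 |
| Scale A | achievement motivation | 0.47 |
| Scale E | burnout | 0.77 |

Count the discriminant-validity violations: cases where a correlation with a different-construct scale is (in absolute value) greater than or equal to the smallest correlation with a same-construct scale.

Convergent (same construct = achievement motivation): Scale C, Scale B, Scale A.
Smallest convergent = 0.47. Discriminant |r|: 0.53, 0.65, 0.24, 0.77; count ≥ 0.47 → 3.

3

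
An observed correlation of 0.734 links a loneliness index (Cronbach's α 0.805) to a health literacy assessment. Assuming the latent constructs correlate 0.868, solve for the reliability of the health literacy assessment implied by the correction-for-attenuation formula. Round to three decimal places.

0.888

r_true = r_obs / √(r_xx · r_yy) ⇒ 0.868 = 0.734 / √(0.805 · r_yy).
√(0.805 · r_yy) = 0.734 / 0.868 = 0.8456; 0.805 · r_yy = 0.7150; r_yy = 0.7150 / 0.805 ≈ 0.888.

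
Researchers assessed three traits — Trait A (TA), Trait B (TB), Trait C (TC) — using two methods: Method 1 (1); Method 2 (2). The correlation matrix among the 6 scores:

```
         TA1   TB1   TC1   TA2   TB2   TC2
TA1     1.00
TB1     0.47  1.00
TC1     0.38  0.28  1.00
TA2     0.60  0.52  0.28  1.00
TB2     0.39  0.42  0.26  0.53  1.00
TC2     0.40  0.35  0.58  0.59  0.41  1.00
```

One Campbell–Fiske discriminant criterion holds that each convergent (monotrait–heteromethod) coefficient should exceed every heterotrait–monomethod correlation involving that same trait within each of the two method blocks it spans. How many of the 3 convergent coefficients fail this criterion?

Convergent coefficients and their comparison sets:
TA (methods 1·2): 0.60 vs {0.47, 0.53, 0.38, 0.59} → pass.
TB (methods 1·2): 0.42 vs {0.47, 0.53, 0.28, 0.41} → fail.
TC (methods 1·2): 0.58 vs {0.38, 0.59, 0.28, 0.41} → fail.
2 of 3 fail.

2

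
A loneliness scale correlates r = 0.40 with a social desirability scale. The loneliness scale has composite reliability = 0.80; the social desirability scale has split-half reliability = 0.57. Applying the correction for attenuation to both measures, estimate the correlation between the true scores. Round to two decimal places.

0.59

r_true = r_obs / √(r_xx · r_yy) = 0.40 / √(0.80 × 0.57) = 0.40 / √0.4560 = 0.40 / 0.6753 ≈ 0.59.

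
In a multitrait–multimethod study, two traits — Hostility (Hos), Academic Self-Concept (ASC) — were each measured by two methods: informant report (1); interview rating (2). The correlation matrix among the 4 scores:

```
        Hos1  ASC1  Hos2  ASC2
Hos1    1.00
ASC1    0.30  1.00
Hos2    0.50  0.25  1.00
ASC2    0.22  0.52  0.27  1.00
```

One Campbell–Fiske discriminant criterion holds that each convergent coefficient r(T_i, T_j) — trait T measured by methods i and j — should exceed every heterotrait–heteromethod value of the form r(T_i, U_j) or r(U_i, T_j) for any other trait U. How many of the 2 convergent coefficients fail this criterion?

0

Checking each validity diagonal entry against its comparison values:
Hos (methods 1·2): 0.50 vs {0.22, 0.25} → pass.
ASC (methods 1·2): 0.52 vs {0.25, 0.22} → pass.
0 of 2 fail.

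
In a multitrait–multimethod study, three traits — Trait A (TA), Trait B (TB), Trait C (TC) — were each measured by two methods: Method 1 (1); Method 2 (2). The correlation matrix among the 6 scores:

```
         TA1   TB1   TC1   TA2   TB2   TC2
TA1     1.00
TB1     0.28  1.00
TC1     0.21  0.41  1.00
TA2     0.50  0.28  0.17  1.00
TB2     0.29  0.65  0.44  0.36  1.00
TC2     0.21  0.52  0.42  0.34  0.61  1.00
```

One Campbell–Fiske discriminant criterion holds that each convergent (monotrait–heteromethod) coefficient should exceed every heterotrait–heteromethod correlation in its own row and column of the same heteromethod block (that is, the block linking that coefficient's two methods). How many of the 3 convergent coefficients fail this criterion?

1

Convergent coefficients and their comparison sets:
TA (methods 1·2): 0.50 vs {0.29, 0.28, 0.21, 0.17} → pass.
TB (methods 1·2): 0.65 vs {0.28, 0.29, 0.52, 0.44} → pass.
TC (methods 1·2): 0.42 vs {0.17, 0.21, 0.44, 0.52} → fail.
1 of 3 fail.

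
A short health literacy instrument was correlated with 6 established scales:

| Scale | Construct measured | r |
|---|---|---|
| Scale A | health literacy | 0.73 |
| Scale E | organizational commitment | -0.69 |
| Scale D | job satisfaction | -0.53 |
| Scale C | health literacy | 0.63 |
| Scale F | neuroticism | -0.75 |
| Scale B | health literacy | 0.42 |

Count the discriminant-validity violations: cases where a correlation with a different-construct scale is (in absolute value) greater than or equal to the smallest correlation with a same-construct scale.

3

Convergent (same construct = health literacy): Scale A, Scale C, Scale B.
Smallest convergent = 0.42. Discriminant |r|: 0.69, 0.53, 0.75; count ≥ 0.42 → 3.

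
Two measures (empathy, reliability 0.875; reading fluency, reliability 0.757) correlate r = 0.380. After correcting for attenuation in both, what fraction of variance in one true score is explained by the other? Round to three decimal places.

0.218

Disattenuated r = 0.380 / √(0.875 × 0.757) = 0.380 / 0.8139 = 0.4669.
Shared true-score variance = 0.4669² = 0.2180 ≈ 0.218.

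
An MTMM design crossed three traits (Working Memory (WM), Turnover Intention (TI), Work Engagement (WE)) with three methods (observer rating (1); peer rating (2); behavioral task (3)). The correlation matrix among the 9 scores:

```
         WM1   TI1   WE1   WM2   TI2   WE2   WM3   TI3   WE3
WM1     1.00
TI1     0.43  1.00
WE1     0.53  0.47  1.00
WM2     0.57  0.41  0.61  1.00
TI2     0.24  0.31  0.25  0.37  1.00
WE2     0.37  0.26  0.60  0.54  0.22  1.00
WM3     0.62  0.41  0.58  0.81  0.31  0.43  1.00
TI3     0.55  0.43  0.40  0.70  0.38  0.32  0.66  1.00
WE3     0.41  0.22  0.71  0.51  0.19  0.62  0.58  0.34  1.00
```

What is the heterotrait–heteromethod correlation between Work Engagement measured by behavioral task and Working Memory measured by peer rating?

0.51

Different traits and methods: r(WE3, WM2) = 0.51.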